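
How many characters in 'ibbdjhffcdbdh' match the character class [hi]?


Character class [hi] matches any of: {h, i}
Scanning string 'ibbdjhffcdbdh' character by character:
  pos 0: 'i' -> MATCH
  pos 1: 'b' -> no
  pos 2: 'b' -> no
  pos 3: 'd' -> no
  pos 4: 'j' -> no
  pos 5: 'h' -> MATCH
  pos 6: 'f' -> no
  pos 7: 'f' -> no
  pos 8: 'c' -> no
  pos 9: 'd' -> no
  pos 10: 'b' -> no
  pos 11: 'd' -> no
  pos 12: 'h' -> MATCH
Total matches: 3

3


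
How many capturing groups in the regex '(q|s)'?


To count capturing groups, count each '(' that starts a group.
Pattern: '(q|s)'
Walking through the pattern:
  Position 0: '(' -> group #1
Total capturing groups: 1

1


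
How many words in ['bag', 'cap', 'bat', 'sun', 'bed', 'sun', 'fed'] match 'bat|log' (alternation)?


Alternation 'bat|log' matches either 'bat' or 'log'.
Checking each word:
  'bag' -> no
  'cap' -> no
  'bat' -> MATCH
  'sun' -> no
  'bed' -> no
  'sun' -> no
  'fed' -> no
Matches: ['bat']
Count: 1

1


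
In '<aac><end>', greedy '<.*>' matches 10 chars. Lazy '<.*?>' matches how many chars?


Greedy '<.*>' tries to match as MUCH as possible.
Lazy '<.*?>' tries to match as LITTLE as possible.

String: '<aac><end>'
Greedy '<.*>' starts at first '<' and extends to the LAST '>': '<aac><end>' (10 chars)
Lazy '<.*?>' starts at first '<' and stops at the FIRST '>': '<aac>' (5 chars)

5


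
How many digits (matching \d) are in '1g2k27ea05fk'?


\d matches any digit 0-9.
Scanning '1g2k27ea05fk':
  pos 0: '1' -> DIGIT
  pos 2: '2' -> DIGIT
  pos 4: '2' -> DIGIT
  pos 5: '7' -> DIGIT
  pos 8: '0' -> DIGIT
  pos 9: '5' -> DIGIT
Digits found: ['1', '2', '2', '7', '0', '5']
Total: 6

6


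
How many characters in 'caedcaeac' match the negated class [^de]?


Negated class [^de] matches any char NOT in {d, e}
Scanning 'caedcaeac':
  pos 0: 'c' -> MATCH
  pos 1: 'a' -> MATCH
  pos 2: 'e' -> no (excluded)
  pos 3: 'd' -> no (excluded)
  pos 4: 'c' -> MATCH
  pos 5: 'a' -> MATCH
  pos 6: 'e' -> no (excluded)
  pos 7: 'a' -> MATCH
  pos 8: 'c' -> MATCH
Total matches: 6

6


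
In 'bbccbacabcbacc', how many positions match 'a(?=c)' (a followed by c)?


Lookahead 'a(?=c)' matches 'a' only when followed by 'c'.
String: 'bbccbacabcbacc'
Checking each position where char is 'a':
  pos 5: 'a' -> MATCH (next='c')
  pos 7: 'a' -> no (next='b')
  pos 11: 'a' -> MATCH (next='c')
Matching positions: [5, 11]
Count: 2

2


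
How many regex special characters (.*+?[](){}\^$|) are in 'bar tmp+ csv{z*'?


Regex special characters are: . * + ? [ ] ( ) { } \ ^ $ |
Scanning 'bar tmp+ csv{z*':
  pos 7: '+' -> SPECIAL
  pos 12: '{' -> SPECIAL
  pos 14: '*' -> SPECIAL
Special chars found: ['+', '{', '*']
Total: 3

3


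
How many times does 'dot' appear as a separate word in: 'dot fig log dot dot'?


Scanning each word for exact match 'dot':
  Word 1: 'dot' -> MATCH
  Word 2: 'fig' -> no
  Word 3: 'log' -> no
  Word 4: 'dot' -> MATCH
  Word 5: 'dot' -> MATCH
Total matches: 3

3


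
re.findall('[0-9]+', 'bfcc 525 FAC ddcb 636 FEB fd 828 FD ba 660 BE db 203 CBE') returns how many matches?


Pattern '[0-9]+' finds one or more digits.
Text: 'bfcc 525 FAC ddcb 636 FEB fd 828 FD ba 660 BE db 203 CBE'
Scanning for matches:
  Match 1: '525'
  Match 2: '636'
  Match 3: '828'
  Match 4: '660'
  Match 5: '203'
Total matches: 5

5


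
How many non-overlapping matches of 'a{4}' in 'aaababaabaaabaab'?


Pattern 'a{4}' matches exactly 4 consecutive a's (greedy, non-overlapping).
String: 'aaababaabaaabaab'
Scanning for runs of a's:
  Run at pos 0: 'aaa' (length 3) -> 0 match(es)
  Run at pos 4: 'a' (length 1) -> 0 match(es)
  Run at pos 6: 'aa' (length 2) -> 0 match(es)
  Run at pos 9: 'aaa' (length 3) -> 0 match(es)
  Run at pos 13: 'aa' (length 2) -> 0 match(es)
Matches found: []
Total: 0

0


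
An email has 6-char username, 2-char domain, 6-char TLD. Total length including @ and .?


An email address has format: username@domain.tld
Username length: 6
'@' character: 1
Domain length: 2
'.' character: 1
TLD length: 6
Total = 6 + 1 + 2 + 1 + 6 = 16

16


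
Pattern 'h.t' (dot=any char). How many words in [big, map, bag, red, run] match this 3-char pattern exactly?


Pattern 'h.t' means: starts with 'h', any single char, ends with 't'.
Checking each word (must be exactly 3 chars):
  'big' (len=3): no
  'map' (len=3): no
  'bag' (len=3): no
  'red' (len=3): no
  'run' (len=3): no
Matching words: []
Total: 0

0


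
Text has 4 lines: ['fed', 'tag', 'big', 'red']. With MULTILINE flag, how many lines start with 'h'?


With MULTILINE flag, ^ matches the start of each line.
Lines: ['fed', 'tag', 'big', 'red']
Checking which lines start with 'h':
  Line 1: 'fed' -> no
  Line 2: 'tag' -> no
  Line 3: 'big' -> no
  Line 4: 'red' -> no
Matching lines: []
Count: 0

0


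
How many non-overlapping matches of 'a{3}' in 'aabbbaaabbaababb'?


Pattern 'a{3}' matches exactly 3 consecutive a's (greedy, non-overlapping).
String: 'aabbbaaabbaababb'
Scanning for runs of a's:
  Run at pos 0: 'aa' (length 2) -> 0 match(es)
  Run at pos 5: 'aaa' (length 3) -> 1 match(es)
  Run at pos 10: 'aa' (length 2) -> 0 match(es)
  Run at pos 13: 'a' (length 1) -> 0 match(es)
Matches found: ['aaa']
Total: 1

1


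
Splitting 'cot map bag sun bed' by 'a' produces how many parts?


Splitting by 'a' breaks the string at each occurrence of the separator.
Text: 'cot map bag sun bed'
Parts after split:
  Part 1: 'cot m'
  Part 2: 'p b'
  Part 3: 'g sun bed'
Total parts: 3

3


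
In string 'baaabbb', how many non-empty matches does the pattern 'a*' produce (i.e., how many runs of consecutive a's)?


Pattern 'a*' matches zero or more a's. We want non-empty runs of consecutive a's.
String: 'baaabbb'
Walking through the string to find runs of a's:
  Run 1: positions 1-3 -> 'aaa'
Non-empty runs found: ['aaa']
Count: 1

1


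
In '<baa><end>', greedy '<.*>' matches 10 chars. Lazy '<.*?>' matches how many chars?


Greedy '<.*>' tries to match as MUCH as possible.
Lazy '<.*?>' tries to match as LITTLE as possible.

String: '<baa><end>'
Greedy '<.*>' starts at first '<' and extends to the LAST '>': '<baa><end>' (10 chars)
Lazy '<.*?>' starts at first '<' and stops at the FIRST '>': '<baa>' (5 chars)

5


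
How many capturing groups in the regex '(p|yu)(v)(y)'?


To count capturing groups, count each '(' that starts a group.
Pattern: '(p|yu)(v)(y)'
Walking through the pattern:
  Position 0: '(' -> group #1
  Position 6: '(' -> group #2
  Position 9: '(' -> group #3
Total capturing groups: 3

3


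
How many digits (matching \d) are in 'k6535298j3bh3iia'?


\d matches any digit 0-9.
Scanning 'k6535298j3bh3iia':
  pos 1: '6' -> DIGIT
  pos 2: '5' -> DIGIT
  pos 3: '3' -> DIGIT
  pos 4: '5' -> DIGIT
  pos 5: '2' -> DIGIT
  pos 6: '9' -> DIGIT
  pos 7: '8' -> DIGIT
  pos 9: '3' -> DIGIT
  pos 12: '3' -> DIGIT
Digits found: ['6', '5', '3', '5', '2', '9', '8', '3', '3']
Total: 9

9


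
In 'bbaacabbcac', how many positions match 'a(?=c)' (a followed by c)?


Lookahead 'a(?=c)' matches 'a' only when followed by 'c'.
String: 'bbaacabbcac'
Checking each position where char is 'a':
  pos 2: 'a' -> no (next='a')
  pos 3: 'a' -> MATCH (next='c')
  pos 5: 'a' -> no (next='b')
  pos 9: 'a' -> MATCH (next='c')
Matching positions: [3, 9]
Count: 2

2


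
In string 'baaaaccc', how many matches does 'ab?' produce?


Pattern 'ab?' matches 'a' optionally followed by 'b'.
String: 'baaaaccc'
Scanning left to right for 'a' then checking next char:
  Match 1: 'a' (a not followed by b)
  Match 2: 'a' (a not followed by b)
  Match 3: 'a' (a not followed by b)
  Match 4: 'a' (a not followed by b)
Total matches: 4

4


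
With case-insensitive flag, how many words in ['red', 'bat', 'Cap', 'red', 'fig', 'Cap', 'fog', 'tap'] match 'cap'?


Case-insensitive matching: compare each word's lowercase form to 'cap'.
  'red' -> lower='red' -> no
  'bat' -> lower='bat' -> no
  'Cap' -> lower='cap' -> MATCH
  'red' -> lower='red' -> no
  'fig' -> lower='fig' -> no
  'Cap' -> lower='cap' -> MATCH
  'fog' -> lower='fog' -> no
  'tap' -> lower='tap' -> no
Matches: ['Cap', 'Cap']
Count: 2

2


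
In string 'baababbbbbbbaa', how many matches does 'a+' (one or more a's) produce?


Pattern 'a+' matches one or more consecutive a's.
String: 'baababbbbbbbaa'
Scanning for runs of a:
  Match 1: 'aa' (length 2)
  Match 2: 'a' (length 1)
  Match 3: 'aa' (length 2)
Total matches: 3

3


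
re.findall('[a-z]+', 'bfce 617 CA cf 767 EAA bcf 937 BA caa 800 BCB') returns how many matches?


Pattern '[a-z]+' finds one or more lowercase letters.
Text: 'bfce 617 CA cf 767 EAA bcf 937 BA caa 800 BCB'
Scanning for matches:
  Match 1: 'bfce'
  Match 2: 'cf'
  Match 3: 'bcf'
  Match 4: 'caa'
Total matches: 4

4


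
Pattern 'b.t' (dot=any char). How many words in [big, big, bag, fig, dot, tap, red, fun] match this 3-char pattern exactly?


Pattern 'b.t' means: starts with 'b', any single char, ends with 't'.
Checking each word (must be exactly 3 chars):
  'big' (len=3): no
  'big' (len=3): no
  'bag' (len=3): no
  'fig' (len=3): no
  'dot' (len=3): no
  'tap' (len=3): no
  'red' (len=3): no
  'fun' (len=3): no
Matching words: []
Total: 0

0


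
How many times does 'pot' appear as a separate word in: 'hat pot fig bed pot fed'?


Scanning each word for exact match 'pot':
  Word 1: 'hat' -> no
  Word 2: 'pot' -> MATCH
  Word 3: 'fig' -> no
  Word 4: 'bed' -> no
  Word 5: 'pot' -> MATCH
  Word 6: 'fed' -> no
Total matches: 2

2


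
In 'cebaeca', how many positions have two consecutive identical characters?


Looking for consecutive identical characters in 'cebaeca':
  pos 0-1: 'c' vs 'e' -> different
  pos 1-2: 'e' vs 'b' -> different
  pos 2-3: 'b' vs 'a' -> different
  pos 3-4: 'a' vs 'e' -> different
  pos 4-5: 'e' vs 'c' -> different
  pos 5-6: 'c' vs 'a' -> different
Consecutive identical pairs: []
Count: 0

0


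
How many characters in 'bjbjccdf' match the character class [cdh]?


Character class [cdh] matches any of: {c, d, h}
Scanning string 'bjbjccdf' character by character:
  pos 0: 'b' -> no
  pos 1: 'j' -> no
  pos 2: 'b' -> no
  pos 3: 'j' -> no
  pos 4: 'c' -> MATCH
  pos 5: 'c' -> MATCH
  pos 6: 'd' -> MATCH
  pos 7: 'f' -> no
Total matches: 3

3


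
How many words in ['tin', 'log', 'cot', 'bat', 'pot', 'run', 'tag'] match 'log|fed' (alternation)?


Alternation 'log|fed' matches either 'log' or 'fed'.
Checking each word:
  'tin' -> no
  'log' -> MATCH
  'cot' -> no
  'bat' -> no
  'pot' -> no
  'run' -> no
  'tag' -> no
Matches: ['log']
Count: 1

1


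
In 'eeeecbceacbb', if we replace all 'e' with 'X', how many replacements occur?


re.sub('e', 'X', text) replaces every occurrence of 'e' with 'X'.
Text: 'eeeecbceacbb'
Scanning for 'e':
  pos 0: 'e' -> replacement #1
  pos 1: 'e' -> replacement #2
  pos 2: 'e' -> replacement #3
  pos 3: 'e' -> replacement #4
  pos 7: 'e' -> replacement #5
Total replacements: 5

5


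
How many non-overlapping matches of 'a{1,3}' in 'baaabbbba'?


Pattern 'a{1,3}' matches between 1 and 3 consecutive a's (greedy).
String: 'baaabbbba'
Finding runs of a's and applying greedy matching:
  Run at pos 1: 'aaa' (length 3)
  Run at pos 8: 'a' (length 1)
Matches: ['aaa', 'a']
Count: 2

2


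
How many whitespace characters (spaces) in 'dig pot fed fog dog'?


\s matches whitespace characters (spaces, tabs, etc.).
Text: 'dig pot fed fog dog'
This text has 5 words separated by spaces.
Number of spaces = number of words - 1 = 5 - 1 = 4

4


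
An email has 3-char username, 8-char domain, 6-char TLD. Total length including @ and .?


An email address has format: username@domain.tld
Username length: 3
'@' character: 1
Domain length: 8
'.' character: 1
TLD length: 6
Total = 3 + 1 + 8 + 1 + 6 = 19

19


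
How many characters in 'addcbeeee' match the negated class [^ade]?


Negated class [^ade] matches any char NOT in {a, d, e}
Scanning 'addcbeeee':
  pos 0: 'a' -> no (excluded)
  pos 1: 'd' -> no (excluded)
  pos 2: 'd' -> no (excluded)
  pos 3: 'c' -> MATCH
  pos 4: 'b' -> MATCH
  pos 5: 'e' -> no (excluded)
  pos 6: 'e' -> no (excluded)
  pos 7: 'e' -> no (excluded)
  pos 8: 'e' -> no (excluded)
Total matches: 2

2


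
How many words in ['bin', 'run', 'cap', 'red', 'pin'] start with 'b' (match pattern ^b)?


Pattern ^b anchors to start of word. Check which words begin with 'b':
  'bin' -> MATCH (starts with 'b')
  'run' -> no
  'cap' -> no
  'red' -> no
  'pin' -> no
Matching words: ['bin']
Count: 1

1


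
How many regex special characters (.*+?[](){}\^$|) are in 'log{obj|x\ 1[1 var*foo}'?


Regex special characters are: . * + ? [ ] ( ) { } \ ^ $ |
Scanning 'log{obj|x\ 1[1 var*foo}':
  pos 3: '{' -> SPECIAL
  pos 7: '|' -> SPECIAL
  pos 9: '\' -> SPECIAL
  pos 12: '[' -> SPECIAL
  pos 18: '*' -> SPECIAL
  pos 22: '}' -> SPECIAL
Special chars found: ['{', '|', '\\', '[', '*', '}']
Total: 6

6


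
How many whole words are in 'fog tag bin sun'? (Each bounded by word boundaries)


Word boundaries (\b) mark the start/end of each word.
Text: 'fog tag bin sun'
Splitting by whitespace:
  Word 1: 'fog'
  Word 2: 'tag'
  Word 3: 'bin'
  Word 4: 'sun'
Total whole words: 4

4


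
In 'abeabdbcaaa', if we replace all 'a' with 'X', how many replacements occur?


re.sub('a', 'X', text) replaces every occurrence of 'a' with 'X'.
Text: 'abeabdbcaaa'
Scanning for 'a':
  pos 0: 'a' -> replacement #1
  pos 3: 'a' -> replacement #2
  pos 8: 'a' -> replacement #3
  pos 9: 'a' -> replacement #4
  pos 10: 'a' -> replacement #5
Total replacements: 5

5


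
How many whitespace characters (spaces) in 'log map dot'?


\s matches whitespace characters (spaces, tabs, etc.).
Text: 'log map dot'
This text has 3 words separated by spaces.
Number of spaces = number of words - 1 = 3 - 1 = 2

2


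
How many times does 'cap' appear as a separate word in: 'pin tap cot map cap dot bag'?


Scanning each word for exact match 'cap':
  Word 1: 'pin' -> no
  Word 2: 'tap' -> no
  Word 3: 'cot' -> no
  Word 4: 'map' -> no
  Word 5: 'cap' -> MATCH
  Word 6: 'dot' -> no
  Word 7: 'bag' -> no
Total matches: 1

1


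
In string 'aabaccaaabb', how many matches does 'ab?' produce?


Pattern 'ab?' matches 'a' optionally followed by 'b'.
String: 'aabaccaaabb'
Scanning left to right for 'a' then checking next char:
  Match 1: 'a' (a not followed by b)
  Match 2: 'ab' (a followed by b)
  Match 3: 'a' (a not followed by b)
  Match 4: 'a' (a not followed by b)
  Match 5: 'a' (a not followed by b)
  Match 6: 'ab' (a followed by b)
Total matches: 6

6


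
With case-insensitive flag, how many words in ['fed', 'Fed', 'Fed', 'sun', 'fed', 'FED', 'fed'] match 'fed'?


Case-insensitive matching: compare each word's lowercase form to 'fed'.
  'fed' -> lower='fed' -> MATCH
  'Fed' -> lower='fed' -> MATCH
  'Fed' -> lower='fed' -> MATCH
  'sun' -> lower='sun' -> no
  'fed' -> lower='fed' -> MATCH
  'FED' -> lower='fed' -> MATCH
  'fed' -> lower='fed' -> MATCH
Matches: ['fed', 'Fed', 'Fed', 'fed', 'FED', 'fed']
Count: 6

6


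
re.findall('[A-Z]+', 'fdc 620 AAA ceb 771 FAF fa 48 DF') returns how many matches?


Pattern '[A-Z]+' finds one or more uppercase letters.
Text: 'fdc 620 AAA ceb 771 FAF fa 48 DF'
Scanning for matches:
  Match 1: 'AAA'
  Match 2: 'FAF'
  Match 3: 'DF'
Total matches: 3

3


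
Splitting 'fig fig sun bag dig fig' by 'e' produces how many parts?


Splitting by 'e' breaks the string at each occurrence of the separator.
Text: 'fig fig sun bag dig fig'
Parts after split:
  Part 1: 'fig fig sun bag dig fig'
Total parts: 1

1


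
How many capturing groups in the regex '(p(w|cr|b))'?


To count capturing groups, count each '(' that starts a group.
Pattern: '(p(w|cr|b))'
Walking through the pattern:
  Position 0: '(' -> group #1
  Position 2: '(' -> group #2
Total capturing groups: 2

2


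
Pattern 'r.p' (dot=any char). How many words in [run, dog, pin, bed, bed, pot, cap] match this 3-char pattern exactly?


Pattern 'r.p' means: starts with 'r', any single char, ends with 'p'.
Checking each word (must be exactly 3 chars):
  'run' (len=3): no
  'dog' (len=3): no
  'pin' (len=3): no
  'bed' (len=3): no
  'bed' (len=3): no
  'pot' (len=3): no
  'cap' (len=3): no
Matching words: []
Total: 0

0


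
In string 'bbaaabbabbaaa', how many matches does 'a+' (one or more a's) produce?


Pattern 'a+' matches one or more consecutive a's.
String: 'bbaaabbabbaaa'
Scanning for runs of a:
  Match 1: 'aaa' (length 3)
  Match 2: 'a' (length 1)
  Match 3: 'aaa' (length 3)
Total matches: 3

3


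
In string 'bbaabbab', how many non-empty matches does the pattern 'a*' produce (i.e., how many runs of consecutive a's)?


Pattern 'a*' matches zero or more a's. We want non-empty runs of consecutive a's.
String: 'bbaabbab'
Walking through the string to find runs of a's:
  Run 1: positions 2-3 -> 'aa'
  Run 2: positions 6-6 -> 'a'
Non-empty runs found: ['aa', 'a']
Count: 2

2


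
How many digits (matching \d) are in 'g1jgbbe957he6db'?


\d matches any digit 0-9.
Scanning 'g1jgbbe957he6db':
  pos 1: '1' -> DIGIT
  pos 7: '9' -> DIGIT
  pos 8: '5' -> DIGIT
  pos 9: '7' -> DIGIT
  pos 12: '6' -> DIGIT
Digits found: ['1', '9', '5', '7', '6']
Total: 5

5


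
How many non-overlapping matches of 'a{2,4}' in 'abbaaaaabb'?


Pattern 'a{2,4}' matches between 2 and 4 consecutive a's (greedy).
String: 'abbaaaaabb'
Finding runs of a's and applying greedy matching:
  Run at pos 0: 'a' (length 1)
  Run at pos 3: 'aaaaa' (length 5)
Matches: ['aaaa']
Count: 1

1


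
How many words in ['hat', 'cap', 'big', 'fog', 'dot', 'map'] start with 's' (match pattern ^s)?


Pattern ^s anchors to start of word. Check which words begin with 's':
  'hat' -> no
  'cap' -> no
  'big' -> no
  'fog' -> no
  'dot' -> no
  'map' -> no
Matching words: []
Count: 0

0


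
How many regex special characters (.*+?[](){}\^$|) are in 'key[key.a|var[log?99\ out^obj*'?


Regex special characters are: . * + ? [ ] ( ) { } \ ^ $ |
Scanning 'key[key.a|var[log?99\ out^obj*':
  pos 3: '[' -> SPECIAL
  pos 7: '.' -> SPECIAL
  pos 9: '|' -> SPECIAL
  pos 13: '[' -> SPECIAL
  pos 17: '?' -> SPECIAL
  pos 20: '\' -> SPECIAL
  pos 25: '^' -> SPECIAL
  pos 29: '*' -> SPECIAL
Special chars found: ['[', '.', '|', '[', '?', '\\', '^', '*']
Total: 8

8


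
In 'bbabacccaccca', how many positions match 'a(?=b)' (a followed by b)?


Lookahead 'a(?=b)' matches 'a' only when followed by 'b'.
String: 'bbabacccaccca'
Checking each position where char is 'a':
  pos 2: 'a' -> MATCH (next='b')
  pos 4: 'a' -> no (next='c')
  pos 8: 'a' -> no (next='c')
Matching positions: [2]
Count: 1

1


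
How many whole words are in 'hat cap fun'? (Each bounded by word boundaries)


Word boundaries (\b) mark the start/end of each word.
Text: 'hat cap fun'
Splitting by whitespace:
  Word 1: 'hat'
  Word 2: 'cap'
  Word 3: 'fun'
Total whole words: 3

3


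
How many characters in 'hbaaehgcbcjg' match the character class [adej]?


Character class [adej] matches any of: {a, d, e, j}
Scanning string 'hbaaehgcbcjg' character by character:
  pos 0: 'h' -> no
  pos 1: 'b' -> no
  pos 2: 'a' -> MATCH
  pos 3: 'a' -> MATCH
  pos 4: 'e' -> MATCH
  pos 5: 'h' -> no
  pos 6: 'g' -> no
  pos 7: 'c' -> no
  pos 8: 'b' -> no
  pos 9: 'c' -> no
  pos 10: 'j' -> MATCH
  pos 11: 'g' -> no
Total matches: 4

4


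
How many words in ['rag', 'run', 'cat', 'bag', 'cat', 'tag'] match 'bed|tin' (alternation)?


Alternation 'bed|tin' matches either 'bed' or 'tin'.
Checking each word:
  'rag' -> no
  'run' -> no
  'cat' -> no
  'bag' -> no
  'cat' -> no
  'tag' -> no
Matches: []
Count: 0

0


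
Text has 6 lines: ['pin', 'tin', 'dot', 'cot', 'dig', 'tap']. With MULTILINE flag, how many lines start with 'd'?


With MULTILINE flag, ^ matches the start of each line.
Lines: ['pin', 'tin', 'dot', 'cot', 'dig', 'tap']
Checking which lines start with 'd':
  Line 1: 'pin' -> no
  Line 2: 'tin' -> no
  Line 3: 'dot' -> MATCH
  Line 4: 'cot' -> no
  Line 5: 'dig' -> MATCH
  Line 6: 'tap' -> no
Matching lines: ['dot', 'dig']
Count: 2

2


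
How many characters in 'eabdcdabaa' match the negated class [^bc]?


Negated class [^bc] matches any char NOT in {b, c}
Scanning 'eabdcdabaa':
  pos 0: 'e' -> MATCH
  pos 1: 'a' -> MATCH
  pos 2: 'b' -> no (excluded)
  pos 3: 'd' -> MATCH
  pos 4: 'c' -> no (excluded)
  pos 5: 'd' -> MATCH
  pos 6: 'a' -> MATCH
  pos 7: 'b' -> no (excluded)
  pos 8: 'a' -> MATCH
  pos 9: 'a' -> MATCH
Total matches: 7

7


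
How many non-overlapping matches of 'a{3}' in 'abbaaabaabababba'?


Pattern 'a{3}' matches exactly 3 consecutive a's (greedy, non-overlapping).
String: 'abbaaabaabababba'
Scanning for runs of a's:
  Run at pos 0: 'a' (length 1) -> 0 match(es)
  Run at pos 3: 'aaa' (length 3) -> 1 match(es)
  Run at pos 7: 'aa' (length 2) -> 0 match(es)
  Run at pos 10: 'a' (length 1) -> 0 match(es)
  Run at pos 12: 'a' (length 1) -> 0 match(es)
  Run at pos 15: 'a' (length 1) -> 0 match(es)
Matches found: ['aaa']
Total: 1

1


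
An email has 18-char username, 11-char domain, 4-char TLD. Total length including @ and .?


An email address has format: username@domain.tld
Username length: 18
'@' character: 1
Domain length: 11
'.' character: 1
TLD length: 4
Total = 18 + 1 + 11 + 1 + 4 = 35

35


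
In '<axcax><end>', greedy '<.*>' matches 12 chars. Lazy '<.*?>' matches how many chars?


Greedy '<.*>' tries to match as MUCH as possible.
Lazy '<.*?>' tries to match as LITTLE as possible.

String: '<axcax><end>'
Greedy '<.*>' starts at first '<' and extends to the LAST '>': '<axcax><end>' (12 chars)
Lazy '<.*?>' starts at first '<' and stops at the FIRST '>': '<axcax>' (7 chars)

7


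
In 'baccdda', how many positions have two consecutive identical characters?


Looking for consecutive identical characters in 'baccdda':
  pos 0-1: 'b' vs 'a' -> different
  pos 1-2: 'a' vs 'c' -> different
  pos 2-3: 'c' vs 'c' -> MATCH ('cc')
  pos 3-4: 'c' vs 'd' -> different
  pos 4-5: 'd' vs 'd' -> MATCH ('dd')
  pos 5-6: 'd' vs 'a' -> different
Consecutive identical pairs: ['cc', 'dd']
Count: 2

2


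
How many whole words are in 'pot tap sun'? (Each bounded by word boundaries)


Word boundaries (\b) mark the start/end of each word.
Text: 'pot tap sun'
Splitting by whitespace:
  Word 1: 'pot'
  Word 2: 'tap'
  Word 3: 'sun'
Total whole words: 3

3


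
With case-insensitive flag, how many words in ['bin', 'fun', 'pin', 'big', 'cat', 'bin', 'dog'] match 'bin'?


Case-insensitive matching: compare each word's lowercase form to 'bin'.
  'bin' -> lower='bin' -> MATCH
  'fun' -> lower='fun' -> no
  'pin' -> lower='pin' -> no
  'big' -> lower='big' -> no
  'cat' -> lower='cat' -> no
  'bin' -> lower='bin' -> MATCH
  'dog' -> lower='dog' -> no
Matches: ['bin', 'bin']
Count: 2

2


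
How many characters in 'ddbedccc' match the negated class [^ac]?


Negated class [^ac] matches any char NOT in {a, c}
Scanning 'ddbedccc':
  pos 0: 'd' -> MATCH
  pos 1: 'd' -> MATCH
  pos 2: 'b' -> MATCH
  pos 3: 'e' -> MATCH
  pos 4: 'd' -> MATCH
  pos 5: 'c' -> no (excluded)
  pos 6: 'c' -> no (excluded)
  pos 7: 'c' -> no (excluded)
Total matches: 5

5


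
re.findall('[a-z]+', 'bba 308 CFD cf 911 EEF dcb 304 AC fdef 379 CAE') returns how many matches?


Pattern '[a-z]+' finds one or more lowercase letters.
Text: 'bba 308 CFD cf 911 EEF dcb 304 AC fdef 379 CAE'
Scanning for matches:
  Match 1: 'bba'
  Match 2: 'cf'
  Match 3: 'dcb'
  Match 4: 'fdef'
Total matches: 4

4


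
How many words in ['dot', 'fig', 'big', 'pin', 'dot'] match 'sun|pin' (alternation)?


Alternation 'sun|pin' matches either 'sun' or 'pin'.
Checking each word:
  'dot' -> no
  'fig' -> no
  'big' -> no
  'pin' -> MATCH
  'dot' -> no
Matches: ['pin']
Count: 1

1


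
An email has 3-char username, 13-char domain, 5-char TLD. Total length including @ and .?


An email address has format: username@domain.tld
Username length: 3
'@' character: 1
Domain length: 13
'.' character: 1
TLD length: 5
Total = 3 + 1 + 13 + 1 + 5 = 23

23


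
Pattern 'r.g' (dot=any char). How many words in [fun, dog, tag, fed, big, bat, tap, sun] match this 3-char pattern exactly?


Pattern 'r.g' means: starts with 'r', any single char, ends with 'g'.
Checking each word (must be exactly 3 chars):
  'fun' (len=3): no
  'dog' (len=3): no
  'tag' (len=3): no
  'fed' (len=3): no
  'big' (len=3): no
  'bat' (len=3): no
  'tap' (len=3): no
  'sun' (len=3): no
Matching words: []
Total: 0

0


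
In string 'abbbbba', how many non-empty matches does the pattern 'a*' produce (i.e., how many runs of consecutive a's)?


Pattern 'a*' matches zero or more a's. We want non-empty runs of consecutive a's.
String: 'abbbbba'
Walking through the string to find runs of a's:
  Run 1: positions 0-0 -> 'a'
  Run 2: positions 6-6 -> 'a'
Non-empty runs found: ['a', 'a']
Count: 2

2


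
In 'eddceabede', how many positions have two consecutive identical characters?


Looking for consecutive identical characters in 'eddceabede':
  pos 0-1: 'e' vs 'd' -> different
  pos 1-2: 'd' vs 'd' -> MATCH ('dd')
  pos 2-3: 'd' vs 'c' -> different
  pos 3-4: 'c' vs 'e' -> different
  pos 4-5: 'e' vs 'a' -> different
  pos 5-6: 'a' vs 'b' -> different
  pos 6-7: 'b' vs 'e' -> different
  pos 7-8: 'e' vs 'd' -> different
  pos 8-9: 'd' vs 'e' -> different
Consecutive identical pairs: ['dd']
Count: 1

1


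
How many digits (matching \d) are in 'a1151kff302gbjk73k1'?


\d matches any digit 0-9.
Scanning 'a1151kff302gbjk73k1':
  pos 1: '1' -> DIGIT
  pos 2: '1' -> DIGIT
  pos 3: '5' -> DIGIT
  pos 4: '1' -> DIGIT
  pos 8: '3' -> DIGIT
  pos 9: '0' -> DIGIT
  pos 10: '2' -> DIGIT
  pos 15: '7' -> DIGIT
  pos 16: '3' -> DIGIT
  pos 18: '1' -> DIGIT
Digits found: ['1', '1', '5', '1', '3', '0', '2', '7', '3', '1']
Total: 10

10


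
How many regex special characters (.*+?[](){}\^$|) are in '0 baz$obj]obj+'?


Regex special characters are: . * + ? [ ] ( ) { } \ ^ $ |
Scanning '0 baz$obj]obj+':
  pos 5: '$' -> SPECIAL
  pos 9: ']' -> SPECIAL
  pos 13: '+' -> SPECIAL
Special chars found: ['$', ']', '+']
Total: 3

3


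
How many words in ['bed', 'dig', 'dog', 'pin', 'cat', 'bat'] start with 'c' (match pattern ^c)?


Pattern ^c anchors to start of word. Check which words begin with 'c':
  'bed' -> no
  'dig' -> no
  'dog' -> no
  'pin' -> no
  'cat' -> MATCH (starts with 'c')
  'bat' -> no
Matching words: ['cat']
Count: 1

1


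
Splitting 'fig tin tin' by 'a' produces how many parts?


Splitting by 'a' breaks the string at each occurrence of the separator.
Text: 'fig tin tin'
Parts after split:
  Part 1: 'fig tin tin'
Total parts: 1

1


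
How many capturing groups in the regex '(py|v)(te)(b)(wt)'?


To count capturing groups, count each '(' that starts a group.
Pattern: '(py|v)(te)(b)(wt)'
Walking through the pattern:
  Position 0: '(' -> group #1
  Position 6: '(' -> group #2
  Position 10: '(' -> group #3
  Position 13: '(' -> group #4
Total capturing groups: 4

4


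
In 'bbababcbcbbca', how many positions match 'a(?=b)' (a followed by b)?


Lookahead 'a(?=b)' matches 'a' only when followed by 'b'.
String: 'bbababcbcbbca'
Checking each position where char is 'a':
  pos 2: 'a' -> MATCH (next='b')
  pos 4: 'a' -> MATCH (next='b')
Matching positions: [2, 4]
Count: 2

2


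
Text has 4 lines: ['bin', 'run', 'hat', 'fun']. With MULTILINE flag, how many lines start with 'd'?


With MULTILINE flag, ^ matches the start of each line.
Lines: ['bin', 'run', 'hat', 'fun']
Checking which lines start with 'd':
  Line 1: 'bin' -> no
  Line 2: 'run' -> no
  Line 3: 'hat' -> no
  Line 4: 'fun' -> no
Matching lines: []
Count: 0

0


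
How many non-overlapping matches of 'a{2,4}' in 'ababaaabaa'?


Pattern 'a{2,4}' matches between 2 and 4 consecutive a's (greedy).
String: 'ababaaabaa'
Finding runs of a's and applying greedy matching:
  Run at pos 0: 'a' (length 1)
  Run at pos 2: 'a' (length 1)
  Run at pos 4: 'aaa' (length 3)
  Run at pos 8: 'aa' (length 2)
Matches: ['aaa', 'aa']
Count: 2

2


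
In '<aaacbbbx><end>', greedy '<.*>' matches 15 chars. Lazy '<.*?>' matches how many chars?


Greedy '<.*>' tries to match as MUCH as possible.
Lazy '<.*?>' tries to match as LITTLE as possible.

String: '<aaacbbbx><end>'
Greedy '<.*>' starts at first '<' and extends to the LAST '>': '<aaacbbbx><end>' (15 chars)
Lazy '<.*?>' starts at first '<' and stops at the FIRST '>': '<aaacbbbx>' (10 chars)

10


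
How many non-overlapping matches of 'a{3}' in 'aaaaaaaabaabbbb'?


Pattern 'a{3}' matches exactly 3 consecutive a's (greedy, non-overlapping).
String: 'aaaaaaaabaabbbb'
Scanning for runs of a's:
  Run at pos 0: 'aaaaaaaa' (length 8) -> 2 match(es)
  Run at pos 9: 'aa' (length 2) -> 0 match(es)
Matches found: ['aaa', 'aaa']
Total: 2

2


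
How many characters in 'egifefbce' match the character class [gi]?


Character class [gi] matches any of: {g, i}
Scanning string 'egifefbce' character by character:
  pos 0: 'e' -> no
  pos 1: 'g' -> MATCH
  pos 2: 'i' -> MATCH
  pos 3: 'f' -> no
  pos 4: 'e' -> no
  pos 5: 'f' -> no
  pos 6: 'b' -> no
  pos 7: 'c' -> no
  pos 8: 'e' -> no
Total matches: 2

2


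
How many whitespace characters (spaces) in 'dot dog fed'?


\s matches whitespace characters (spaces, tabs, etc.).
Text: 'dot dog fed'
This text has 3 words separated by spaces.
Number of spaces = number of words - 1 = 3 - 1 = 2

2


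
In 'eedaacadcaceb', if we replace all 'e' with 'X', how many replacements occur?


re.sub('e', 'X', text) replaces every occurrence of 'e' with 'X'.
Text: 'eedaacadcaceb'
Scanning for 'e':
  pos 0: 'e' -> replacement #1
  pos 1: 'e' -> replacement #2
  pos 11: 'e' -> replacement #3
Total replacements: 3

3


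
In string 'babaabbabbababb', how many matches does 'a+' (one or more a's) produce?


Pattern 'a+' matches one or more consecutive a's.
String: 'babaabbabbababb'
Scanning for runs of a:
  Match 1: 'a' (length 1)
  Match 2: 'aa' (length 2)
  Match 3: 'a' (length 1)
  Match 4: 'a' (length 1)
  Match 5: 'a' (length 1)
Total matches: 5

5


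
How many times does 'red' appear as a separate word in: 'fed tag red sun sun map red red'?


Scanning each word for exact match 'red':
  Word 1: 'fed' -> no
  Word 2: 'tag' -> no
  Word 3: 'red' -> MATCH
  Word 4: 'sun' -> no
  Word 5: 'sun' -> no
  Word 6: 'map' -> no
  Word 7: 'red' -> MATCH
  Word 8: 'red' -> MATCH
Total matches: 3

3


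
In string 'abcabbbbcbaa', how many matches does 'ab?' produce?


Pattern 'ab?' matches 'a' optionally followed by 'b'.
String: 'abcabbbbcbaa'
Scanning left to right for 'a' then checking next char:
  Match 1: 'ab' (a followed by b)
  Match 2: 'ab' (a followed by b)
  Match 3: 'a' (a not followed by b)
  Match 4: 'a' (a not followed by b)
Total matches: 4

4


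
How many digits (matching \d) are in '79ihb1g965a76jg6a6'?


\d matches any digit 0-9.
Scanning '79ihb1g965a76jg6a6':
  pos 0: '7' -> DIGIT
  pos 1: '9' -> DIGIT
  pos 5: '1' -> DIGIT
  pos 7: '9' -> DIGIT
  pos 8: '6' -> DIGIT
  pos 9: '5' -> DIGIT
  pos 11: '7' -> DIGIT
  pos 12: '6' -> DIGIT
  pos 15: '6' -> DIGIT
  pos 17: '6' -> DIGIT
Digits found: ['7', '9', '1', '9', '6', '5', '7', '6', '6', '6']
Total: 10

10


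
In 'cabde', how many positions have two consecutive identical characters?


Looking for consecutive identical characters in 'cabde':
  pos 0-1: 'c' vs 'a' -> different
  pos 1-2: 'a' vs 'b' -> different
  pos 2-3: 'b' vs 'd' -> different
  pos 3-4: 'd' vs 'e' -> different
Consecutive identical pairs: []
Count: 0

0


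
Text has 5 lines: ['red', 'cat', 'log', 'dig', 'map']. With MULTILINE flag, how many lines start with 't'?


With MULTILINE flag, ^ matches the start of each line.
Lines: ['red', 'cat', 'log', 'dig', 'map']
Checking which lines start with 't':
  Line 1: 'red' -> no
  Line 2: 'cat' -> no
  Line 3: 'log' -> no
  Line 4: 'dig' -> no
  Line 5: 'map' -> no
Matching lines: []
Count: 0

0


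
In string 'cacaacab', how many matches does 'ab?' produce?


Pattern 'ab?' matches 'a' optionally followed by 'b'.
String: 'cacaacab'
Scanning left to right for 'a' then checking next char:
  Match 1: 'a' (a not followed by b)
  Match 2: 'a' (a not followed by b)
  Match 3: 'a' (a not followed by b)
  Match 4: 'ab' (a followed by b)
Total matches: 4

4


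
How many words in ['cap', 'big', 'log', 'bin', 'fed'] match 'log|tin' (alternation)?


Alternation 'log|tin' matches either 'log' or 'tin'.
Checking each word:
  'cap' -> no
  'big' -> no
  'log' -> MATCH
  'bin' -> no
  'fed' -> no
Matches: ['log']
Count: 1

1


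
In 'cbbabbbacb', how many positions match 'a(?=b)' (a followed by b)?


Lookahead 'a(?=b)' matches 'a' only when followed by 'b'.
String: 'cbbabbbacb'
Checking each position where char is 'a':
  pos 3: 'a' -> MATCH (next='b')
  pos 7: 'a' -> no (next='c')
Matching positions: [3]
Count: 1

1


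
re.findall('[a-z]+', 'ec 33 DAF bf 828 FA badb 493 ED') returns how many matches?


Pattern '[a-z]+' finds one or more lowercase letters.
Text: 'ec 33 DAF bf 828 FA badb 493 ED'
Scanning for matches:
  Match 1: 'ec'
  Match 2: 'bf'
  Match 3: 'badb'
Total matches: 3

3


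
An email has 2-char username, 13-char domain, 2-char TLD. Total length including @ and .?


An email address has format: username@domain.tld
Username length: 2
'@' character: 1
Domain length: 13
'.' character: 1
TLD length: 2
Total = 2 + 1 + 13 + 1 + 2 = 19

19


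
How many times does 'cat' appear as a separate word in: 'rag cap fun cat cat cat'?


Scanning each word for exact match 'cat':
  Word 1: 'rag' -> no
  Word 2: 'cap' -> no
  Word 3: 'fun' -> no
  Word 4: 'cat' -> MATCH
  Word 5: 'cat' -> MATCH
  Word 6: 'cat' -> MATCH
Total matches: 3

3


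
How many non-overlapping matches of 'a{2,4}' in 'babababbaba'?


Pattern 'a{2,4}' matches between 2 and 4 consecutive a's (greedy).
String: 'babababbaba'
Finding runs of a's and applying greedy matching:
  Run at pos 1: 'a' (length 1)
  Run at pos 3: 'a' (length 1)
  Run at pos 5: 'a' (length 1)
  Run at pos 8: 'a' (length 1)
  Run at pos 10: 'a' (length 1)
Matches: []
Count: 0

0


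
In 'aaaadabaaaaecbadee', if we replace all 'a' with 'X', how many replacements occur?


re.sub('a', 'X', text) replaces every occurrence of 'a' with 'X'.
Text: 'aaaadabaaaaecbadee'
Scanning for 'a':
  pos 0: 'a' -> replacement #1
  pos 1: 'a' -> replacement #2
  pos 2: 'a' -> replacement #3
  pos 3: 'a' -> replacement #4
  pos 5: 'a' -> replacement #5
  pos 7: 'a' -> replacement #6
  pos 8: 'a' -> replacement #7
  pos 9: 'a' -> replacement #8
  pos 10: 'a' -> replacement #9
  pos 14: 'a' -> replacement #10
Total replacements: 10

10


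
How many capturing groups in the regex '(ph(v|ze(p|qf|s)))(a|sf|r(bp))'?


To count capturing groups, count each '(' that starts a group.
Pattern: '(ph(v|ze(p|qf|s)))(a|sf|r(bp))'
Walking through the pattern:
  Position 0: '(' -> group #1
  Position 3: '(' -> group #2
  Position 8: '(' -> group #3
  Position 18: '(' -> group #4
  Position 25: '(' -> group #5
Total capturing groups: 5

5


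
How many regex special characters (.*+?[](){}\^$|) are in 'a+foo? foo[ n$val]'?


Regex special characters are: . * + ? [ ] ( ) { } \ ^ $ |
Scanning 'a+foo? foo[ n$val]':
  pos 1: '+' -> SPECIAL
  pos 5: '?' -> SPECIAL
  pos 10: '[' -> SPECIAL
  pos 13: '$' -> SPECIAL
  pos 17: ']' -> SPECIAL
Special chars found: ['+', '?', '[', '$', ']']
Total: 5

5


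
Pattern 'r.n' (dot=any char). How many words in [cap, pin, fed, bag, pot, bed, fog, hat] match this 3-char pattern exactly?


Pattern 'r.n' means: starts with 'r', any single char, ends with 'n'.
Checking each word (must be exactly 3 chars):
  'cap' (len=3): no
  'pin' (len=3): no
  'fed' (len=3): no
  'bag' (len=3): no
  'pot' (len=3): no
  'bed' (len=3): no
  'fog' (len=3): no
  'hat' (len=3): no
Matching words: []
Total: 0

0


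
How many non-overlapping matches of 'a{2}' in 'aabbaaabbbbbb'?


Pattern 'a{2}' matches exactly 2 consecutive a's (greedy, non-overlapping).
String: 'aabbaaabbbbbb'
Scanning for runs of a's:
  Run at pos 0: 'aa' (length 2) -> 1 match(es)
  Run at pos 4: 'aaa' (length 3) -> 1 match(es)
Matches found: ['aa', 'aa']
Total: 2

2


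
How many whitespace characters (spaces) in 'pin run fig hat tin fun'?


\s matches whitespace characters (spaces, tabs, etc.).
Text: 'pin run fig hat tin fun'
This text has 6 words separated by spaces.
Number of spaces = number of words - 1 = 6 - 1 = 5

5


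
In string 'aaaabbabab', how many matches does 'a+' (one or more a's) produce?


Pattern 'a+' matches one or more consecutive a's.
String: 'aaaabbabab'
Scanning for runs of a:
  Match 1: 'aaaa' (length 4)
  Match 2: 'a' (length 1)
  Match 3: 'a' (length 1)
Total matches: 3

3


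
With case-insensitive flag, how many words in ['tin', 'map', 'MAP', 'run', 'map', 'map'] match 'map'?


Case-insensitive matching: compare each word's lowercase form to 'map'.
  'tin' -> lower='tin' -> no
  'map' -> lower='map' -> MATCH
  'MAP' -> lower='map' -> MATCH
  'run' -> lower='run' -> no
  'map' -> lower='map' -> MATCH
  'map' -> lower='map' -> MATCH
Matches: ['map', 'MAP', 'map', 'map']
Count: 4

4


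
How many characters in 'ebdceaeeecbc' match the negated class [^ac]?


Negated class [^ac] matches any char NOT in {a, c}
Scanning 'ebdceaeeecbc':
  pos 0: 'e' -> MATCH
  pos 1: 'b' -> MATCH
  pos 2: 'd' -> MATCH
  pos 3: 'c' -> no (excluded)
  pos 4: 'e' -> MATCH
  pos 5: 'a' -> no (excluded)
  pos 6: 'e' -> MATCH
  pos 7: 'e' -> MATCH
  pos 8: 'e' -> MATCH
  pos 9: 'c' -> no (excluded)
  pos 10: 'b' -> MATCH
  pos 11: 'c' -> no (excluded)
Total matches: 8

8


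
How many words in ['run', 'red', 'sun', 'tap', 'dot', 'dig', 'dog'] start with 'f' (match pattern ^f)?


Pattern ^f anchors to start of word. Check which words begin with 'f':
  'run' -> no
  'red' -> no
  'sun' -> no
  'tap' -> no
  'dot' -> no
  'dig' -> no
  'dog' -> no
Matching words: []
Count: 0

0


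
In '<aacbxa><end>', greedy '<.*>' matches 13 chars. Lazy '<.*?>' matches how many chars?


Greedy '<.*>' tries to match as MUCH as possible.
Lazy '<.*?>' tries to match as LITTLE as possible.

String: '<aacbxa><end>'
Greedy '<.*>' starts at first '<' and extends to the LAST '>': '<aacbxa><end>' (13 chars)
Lazy '<.*?>' starts at first '<' and stops at the FIRST '>': '<aacbxa>' (8 chars)

8


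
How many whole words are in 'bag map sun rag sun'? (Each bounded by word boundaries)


Word boundaries (\b) mark the start/end of each word.
Text: 'bag map sun rag sun'
Splitting by whitespace:
  Word 1: 'bag'
  Word 2: 'map'
  Word 3: 'sun'
  Word 4: 'rag'
  Word 5: 'sun'
Total whole words: 5

5


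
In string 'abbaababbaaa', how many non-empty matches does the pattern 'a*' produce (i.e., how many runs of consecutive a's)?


Pattern 'a*' matches zero or more a's. We want non-empty runs of consecutive a's.
String: 'abbaababbaaa'
Walking through the string to find runs of a's:
  Run 1: positions 0-0 -> 'a'
  Run 2: positions 3-4 -> 'aa'
  Run 3: positions 6-6 -> 'a'
  Run 4: positions 9-11 -> 'aaa'
Non-empty runs found: ['a', 'aa', 'a', 'aaa']
Count: 4

4


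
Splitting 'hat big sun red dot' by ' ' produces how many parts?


Splitting by ' ' breaks the string at each occurrence of the separator.
Text: 'hat big sun red dot'
Parts after split:
  Part 1: 'hat'
  Part 2: 'big'
  Part 3: 'sun'
  Part 4: 'red'
  Part 5: 'dot'
Total parts: 5

5


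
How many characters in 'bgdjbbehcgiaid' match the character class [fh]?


Character class [fh] matches any of: {f, h}
Scanning string 'bgdjbbehcgiaid' character by character:
  pos 0: 'b' -> no
  pos 1: 'g' -> no
  pos 2: 'd' -> no
  pos 3: 'j' -> no
  pos 4: 'b' -> no
  pos 5: 'b' -> no
  pos 6: 'e' -> no
  pos 7: 'h' -> MATCH
  pos 8: 'c' -> no
  pos 9: 'g' -> no
  pos 10: 'i' -> no
  pos 11: 'a' -> no
  pos 12: 'i' -> no
  pos 13: 'd' -> no
Total matches: 1

1


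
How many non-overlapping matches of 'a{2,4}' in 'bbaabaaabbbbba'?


Pattern 'a{2,4}' matches between 2 and 4 consecutive a's (greedy).
String: 'bbaabaaabbbbba'
Finding runs of a's and applying greedy matching:
  Run at pos 2: 'aa' (length 2)
  Run at pos 5: 'aaa' (length 3)
  Run at pos 13: 'a' (length 1)
Matches: ['aa', 'aaa']
Count: 2

2
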